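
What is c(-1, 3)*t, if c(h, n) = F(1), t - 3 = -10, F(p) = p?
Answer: -7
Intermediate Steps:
t = -7 (t = 3 - 10 = -7)
c(h, n) = 1
c(-1, 3)*t = 1*(-7) = -7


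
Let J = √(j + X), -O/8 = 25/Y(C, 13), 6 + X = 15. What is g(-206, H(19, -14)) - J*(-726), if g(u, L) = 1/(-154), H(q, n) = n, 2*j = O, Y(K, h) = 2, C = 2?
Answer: -1/154 + 726*I*√41 ≈ -0.0064935 + 4648.7*I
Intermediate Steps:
X = 9 (X = -6 + 15 = 9)
O = -100 (O = -200/2 = -8*25/2 = -100)
j = -50 (j = (½)*(-100) = -50)
J = I*√41 (J = √(-50 + 9) = √(-41) = I*√41 ≈ 6.4031*I)
g(u, L) = -1/154
g(-206, H(19, -14)) - J*(-726) = -1/154 - I*√41*(-726) = -1/154 - (-726)*I*√41 = -1/154 + 726*I*√41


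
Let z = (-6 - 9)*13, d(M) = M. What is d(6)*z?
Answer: -1170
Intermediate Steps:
z = -195 (z = -15*13 = -195)
d(6)*z = 6*(-195) = -1170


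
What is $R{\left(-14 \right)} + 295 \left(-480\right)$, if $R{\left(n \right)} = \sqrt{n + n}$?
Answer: $-141600 + 2 i \sqrt{7} \approx -1.416 \cdot 10^{5} + 5.2915 i$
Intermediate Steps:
$R{\left(n \right)} = \sqrt{2} \sqrt{n}$ ($R{\left(n \right)} = \sqrt{2 n} = \sqrt{2} \sqrt{n}$)
$R{\left(-14 \right)} + 295 \left(-480\right) = \sqrt{2} \sqrt{-14} + 295 \left(-480\right) = \sqrt{2} i \sqrt{14} - 141600 = 2 i \sqrt{7} - 141600 = -141600 + 2 i \sqrt{7}$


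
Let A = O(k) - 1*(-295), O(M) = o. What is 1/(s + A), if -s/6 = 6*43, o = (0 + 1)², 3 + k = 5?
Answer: -1/1252 ≈ -0.00079872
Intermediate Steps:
k = 2 (k = -3 + 5 = 2)
o = 1 (o = 1² = 1)
O(M) = 1
s = -1548 (s = -36*43 = -6*258 = -1548)
A = 296 (A = 1 - 1*(-295) = 1 + 295 = 296)
1/(s + A) = 1/(-1548 + 296) = 1/(-1252) = -1/1252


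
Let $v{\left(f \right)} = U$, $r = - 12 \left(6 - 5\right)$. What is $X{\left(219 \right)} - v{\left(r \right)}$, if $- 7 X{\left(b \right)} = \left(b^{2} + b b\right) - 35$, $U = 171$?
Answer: $- \frac{97084}{7} \approx -13869.0$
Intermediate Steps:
$r = -12$ ($r = - 12 \left(6 - 5\right) = \left(-12\right) 1 = -12$)
$X{\left(b \right)} = 5 - \frac{2 b^{2}}{7}$ ($X{\left(b \right)} = - \frac{\left(b^{2} + b b\right) - 35}{7} = - \frac{\left(b^{2} + b^{2}\right) - 35}{7} = - \frac{2 b^{2} - 35}{7} = - \frac{-35 + 2 b^{2}}{7} = 5 - \frac{2 b^{2}}{7}$)
$v{\left(f \right)} = 171$
$X{\left(219 \right)} - v{\left(r \right)} = \left(5 - \frac{2 \cdot 219^{2}}{7}\right) - 171 = \left(5 - \frac{95922}{7}\right) - 171 = - \frac{95887}{7} - 171 = - \frac{97084}{7}$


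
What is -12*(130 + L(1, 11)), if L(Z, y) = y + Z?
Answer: -1704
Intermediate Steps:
L(Z, y) = Z + y
-12*(130 + L(1, 11)) = -12*(130 + (1 + 11)) = -12*(130 + 12) = -12*142 = -1704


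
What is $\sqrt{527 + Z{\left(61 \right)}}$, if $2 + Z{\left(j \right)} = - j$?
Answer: $4 \sqrt{29} \approx 21.541$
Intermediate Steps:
$Z{\left(j \right)} = -2 - j$
$\sqrt{527 + Z{\left(61 \right)}} = \sqrt{527 - 63} = \sqrt{464} = 4 \sqrt{29}$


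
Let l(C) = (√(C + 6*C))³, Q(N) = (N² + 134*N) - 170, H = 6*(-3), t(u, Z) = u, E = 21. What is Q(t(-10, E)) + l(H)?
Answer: -1410 - 378*I*√14 ≈ -1410.0 - 1414.3*I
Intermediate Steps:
H = -18
Q(N) = -170 + N² + 134*N
l(C) = 7*√7*C^(3/2) (l(C) = (√(7*C))³ = (√7*√C)³ = 7*√7*C^(3/2))
Q(t(-10, E)) + l(H) = (-170 + (-10)² + 134*(-10)) + 7*√7*(-18)^(3/2) = (-170 + 100 - 1340) + 7*√7*(-54*I*√2) = -1410 - 378*I*√14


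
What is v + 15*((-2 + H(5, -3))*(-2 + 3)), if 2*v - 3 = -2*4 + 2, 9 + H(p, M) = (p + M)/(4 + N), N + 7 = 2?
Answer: -393/2 ≈ -196.50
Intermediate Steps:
N = -5 (N = -7 + 2 = -5)
H(p, M) = -9 - M - p (H(p, M) = -9 + (p + M)/(4 - 5) = -9 + (M + p)/(-1) = -9 + (M + p)*(-1) = -9 + (-M - p) = -9 - M - p)
v = -3/2 (v = 3/2 + (-2*4 + 2)/2 = 3/2 + (-8 + 2)/2 = 3/2 + (1/2)*(-6) = 3/2 - 3 = -3/2 ≈ -1.5000)
v + 15*((-2 + H(5, -3))*(-2 + 3)) = -3/2 + 15*((-2 + (-9 - 1*(-3) - 1*5))*(-2 + 3)) = -3/2 + 15*((-2 + (-9 + 3 - 5))*1) = -3/2 + 15*((-2 - 11)*1) = -3/2 + 15*(-13*1) = -3/2 + 15*(-13) = -3/2 - 195 = -393/2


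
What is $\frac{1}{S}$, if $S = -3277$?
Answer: $- \frac{1}{3277} \approx -0.00030516$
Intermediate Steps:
$\frac{1}{S} = \frac{1}{-3277} = - \frac{1}{3277}$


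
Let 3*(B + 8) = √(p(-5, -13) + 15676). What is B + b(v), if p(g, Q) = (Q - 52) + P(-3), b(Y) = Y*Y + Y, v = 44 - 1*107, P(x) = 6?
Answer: 3898 + √15617/3 ≈ 3939.7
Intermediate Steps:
v = -63 (v = 44 - 107 = -63)
b(Y) = Y + Y² (b(Y) = Y² + Y = Y + Y²)
p(g, Q) = -46 + Q (p(g, Q) = (Q - 52) + 6 = (-52 + Q) + 6 = -46 + Q)
B = -8 + √15617/3 (B = -8 + √((-46 - 13) + 15676)/3 = -8 + √(-59 + 15676)/3 = -8 + √15617/3 ≈ 33.656)
B + b(v) = (-8 + √15617/3) - 63*(1 - 63) = (-8 + √15617/3) - 63*(-62) = (-8 + √15617/3) + 3906 = 3898 + √15617/3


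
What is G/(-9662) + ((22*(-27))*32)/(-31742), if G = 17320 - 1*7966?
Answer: -28314843/76672801 ≈ -0.36929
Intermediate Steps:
G = 9354 (G = 17320 - 7966 = 9354)
G/(-9662) + ((22*(-27))*32)/(-31742) = 9354/(-9662) + ((22*(-27))*32)/(-31742) = 9354*(-1/9662) - 594*32*(-1/31742) = -4677/4831 - 19008*(-1/31742) = -4677/4831 + 9504/15871 = -28314843/76672801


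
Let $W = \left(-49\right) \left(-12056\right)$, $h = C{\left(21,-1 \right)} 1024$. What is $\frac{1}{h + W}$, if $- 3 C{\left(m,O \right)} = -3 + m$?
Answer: $\frac{1}{584600} \approx 1.7106 \cdot 10^{-6}$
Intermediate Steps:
$C{\left(m,O \right)} = 1 - \frac{m}{3}$ ($C{\left(m,O \right)} = - \frac{-3 + m}{3} = 1 - \frac{m}{3}$)
$h = -6144$ ($h = \left(1 - 7\right) 1024 = \left(-6\right) 1024 = -6144$)
$W = 590744$
$\frac{1}{h + W} = \frac{1}{-6144 + 590744} = \frac{1}{584600}$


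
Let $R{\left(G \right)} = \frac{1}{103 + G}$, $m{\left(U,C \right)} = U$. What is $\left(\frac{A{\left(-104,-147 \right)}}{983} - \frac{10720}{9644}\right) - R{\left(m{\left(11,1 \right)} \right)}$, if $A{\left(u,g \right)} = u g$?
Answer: $\frac{3899271779}{270181482} \approx 14.432$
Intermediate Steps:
$A{\left(u,g \right)} = g u$
$\left(\frac{A{\left(-104,-147 \right)}}{983} - \frac{10720}{9644}\right) - R{\left(m{\left(11,1 \right)} \right)} = \left(\frac{\left(-147\right) \left(-104\right)}{983} - \frac{10720}{9644}\right) - \frac{1}{103 + 11} = \left(15288 \cdot \frac{1}{983} - \frac{2680}{2411}\right) - \frac{1}{114} = \left(\frac{15288}{983} - \frac{2680}{2411}\right) - \frac{1}{114} = \frac{34224928}{2370013} - \frac{1}{114} = \frac{3899271779}{270181482}$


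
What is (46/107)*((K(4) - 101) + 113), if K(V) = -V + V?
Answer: 552/107 ≈ 5.1589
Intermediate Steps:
K(V) = 0
(46/107)*((K(4) - 101) + 113) = (46/107)*((0 - 101) + 113) = (46*(1/107))*(-101 + 113) = (46/107)*12 = 552/107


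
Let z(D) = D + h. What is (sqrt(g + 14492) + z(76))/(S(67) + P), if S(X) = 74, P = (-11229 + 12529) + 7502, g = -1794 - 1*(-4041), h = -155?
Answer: -79/8876 + sqrt(16739)/8876 ≈ 0.0056759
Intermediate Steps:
z(D) = -155 + D (z(D) = D - 155 = -155 + D)
g = 2247 (g = -1794 + 4041 = 2247)
P = 8802 (P = 1300 + 7502 = 8802)
(sqrt(g + 14492) + z(76))/(S(67) + P) = (sqrt(2247 + 14492) + (-155 + 76))/(74 + 8802) = (sqrt(16739) - 79)/8876 = (-79 + sqrt(16739))*(1/8876) = -79/8876 + sqrt(16739)/8876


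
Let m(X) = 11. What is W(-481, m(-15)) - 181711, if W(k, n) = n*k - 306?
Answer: -187308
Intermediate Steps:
W(k, n) = -306 + k*n (W(k, n) = k*n - 306 = -306 + k*n)
W(-481, m(-15)) - 181711 = (-306 - 481*11) - 181711 = (-306 - 5291) - 181711 = -5597 - 181711 = -187308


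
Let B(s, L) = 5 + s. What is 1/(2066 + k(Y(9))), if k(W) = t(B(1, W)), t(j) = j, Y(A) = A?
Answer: 1/2072 ≈ 0.00048263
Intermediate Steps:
k(W) = 6 (k(W) = 5 + 1 = 6)
1/(2066 + k(Y(9))) = 1/(2066 + 6) = 1/2072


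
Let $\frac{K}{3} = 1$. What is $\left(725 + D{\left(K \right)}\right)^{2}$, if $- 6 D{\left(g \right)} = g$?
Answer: $\frac{2099601}{4} \approx 5.249 \cdot 10^{5}$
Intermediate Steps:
$K = 3$ ($K = 3 \cdot 1 = 3$)
$D{\left(g \right)} = - \frac{g}{6}$
$\left(725 + D{\left(K \right)}\right)^{2} = \left(725 - \frac{1}{2}\right)^{2} = \left(\frac{1449}{2}\right)^{2} = \frac{2099601}{4}$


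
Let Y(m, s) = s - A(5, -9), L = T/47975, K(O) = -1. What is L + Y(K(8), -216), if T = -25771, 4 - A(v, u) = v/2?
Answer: -20920667/95950 ≈ -218.04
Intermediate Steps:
A(v, u) = 4 - v/2
L = -25771/47975 ≈ -0.53718
Y(m, s) = -3/2 + s (Y(m, s) = s - (4 - ½*5) = s - (4 - 5/2) = s - 1*3/2 = s - 3/2 = -3/2 + s)
L + Y(K(8), -216) = -25771/47975 + (-3/2 - 216) = -25771/47975 - 435/2 = -20920667/95950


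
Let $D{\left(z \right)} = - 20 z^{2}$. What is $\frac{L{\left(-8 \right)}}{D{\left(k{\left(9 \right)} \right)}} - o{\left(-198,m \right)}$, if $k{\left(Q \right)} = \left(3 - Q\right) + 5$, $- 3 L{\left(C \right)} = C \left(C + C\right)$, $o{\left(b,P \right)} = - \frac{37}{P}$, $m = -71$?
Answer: $\frac{1717}{1065} \approx 1.6122$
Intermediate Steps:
$L{\left(C \right)} = - \frac{2 C^{2}}{3}$ ($L{\left(C \right)} = - \frac{C \left(C + C\right)}{3} = - \frac{C 2 C}{3} = - \frac{2 C^{2}}{3}$)
$k{\left(Q \right)} = 8 - Q$
$\frac{L{\left(-8 \right)}}{D{\left(k{\left(9 \right)} \right)}} - o{\left(-198,m \right)} = \frac{\left(- \frac{2}{3}\right) \left(-8\right)^{2}}{\left(-20\right) \left(8 - 9\right)^{2}} - - \frac{37}{-71} = \frac{\left(- \frac{2}{3}\right) 64}{\left(-20\right) \left(8 - 9\right)^{2}} - \left(-37\right) \left(- \frac{1}{71}\right) = - \frac{128}{3 \left(- 20 \left(-1\right)^{2}\right)} - \frac{37}{71} = - \frac{128}{3 \left(\left(-20\right) 1\right)} - \frac{37}{71} = - \frac{128}{3 \left(-20\right)} - \frac{37}{71} = \left(- \frac{128}{3}\right) \left(- \frac{1}{20}\right) - \frac{37}{71} = \frac{32}{15} - \frac{37}{71} = \frac{1717}{1065}$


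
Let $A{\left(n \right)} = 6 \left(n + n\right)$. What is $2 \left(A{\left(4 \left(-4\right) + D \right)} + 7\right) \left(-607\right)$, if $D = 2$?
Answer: $195454$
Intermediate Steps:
$A{\left(n \right)} = 12 n$ ($A{\left(n \right)} = 6 \cdot 2 n = 12 n$)
$2 \left(A{\left(4 \left(-4\right) + D \right)} + 7\right) \left(-607\right) = 2 \left(12 \left(4 \left(-4\right) + 2\right) + 7\right) \left(-607\right) = 2 \left(12 \left(-16 + 2\right) + 7\right) \left(-607\right) = 2 \left(12 \left(-14\right) + 7\right) \left(-607\right) = 2 \left(-168 + 7\right) \left(-607\right) = 2 \left(-161\right) \left(-607\right) = \left(-322\right) \left(-607\right) = 195454$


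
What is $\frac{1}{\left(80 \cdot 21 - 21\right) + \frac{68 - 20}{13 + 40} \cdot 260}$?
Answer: $\frac{53}{100407} \approx 0.00052785$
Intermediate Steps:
$\frac{1}{\left(80 \cdot 21 - 21\right) + \frac{68 - 20}{13 + 40} \cdot 260} = \frac{1}{\left(1680 - 21\right) + \frac{48}{53} \cdot 260} = \frac{1}{1659 + 48 \cdot \frac{1}{53} \cdot 260} = \frac{1}{1659 + \frac{48}{53} \cdot 260} = \frac{1}{1659 + \frac{12480}{53}} = \frac{1}{\frac{100407}{53}} = \frac{53}{100407}$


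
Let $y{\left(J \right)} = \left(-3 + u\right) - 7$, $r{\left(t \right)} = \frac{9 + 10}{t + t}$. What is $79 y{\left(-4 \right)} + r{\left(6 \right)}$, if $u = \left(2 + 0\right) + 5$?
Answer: $- \frac{2825}{12} \approx -235.42$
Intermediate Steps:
$r{\left(t \right)} = \frac{19}{2 t}$
$u = 7$ ($u = 2 + 5 = 7$)
$y{\left(J \right)} = -3$ ($y{\left(J \right)} = \left(-3 + 7\right) - 7 = 4 - 7 = -3$)
$79 y{\left(-4 \right)} + r{\left(6 \right)} = 79 \left(-3\right) + \frac{19}{2 \cdot 6} = -237 + \frac{19}{2} \cdot \frac{1}{6} = -237 + \frac{19}{12} = - \frac{2825}{12}$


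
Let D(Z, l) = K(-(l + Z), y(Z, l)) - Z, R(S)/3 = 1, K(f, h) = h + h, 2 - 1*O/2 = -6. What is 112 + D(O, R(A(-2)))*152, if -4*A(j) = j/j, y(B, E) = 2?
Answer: -1712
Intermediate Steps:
A(j) = -¼ (A(j) = -j/(4*j) = -¼*1 = -¼)
O = 16 (O = 4 - 2*(-6) = 4 + 12 = 16)
K(f, h) = 2*h
R(S) = 3 (R(S) = 3*1 = 3)
D(Z, l) = 4 - Z (D(Z, l) = 2*2 - Z = 4 - Z)
112 + D(O, R(A(-2)))*152 = 112 + (4 - 1*16)*152 = 112 + (4 - 16)*152 = 112 - 12*152 = 112 - 1824 = -1712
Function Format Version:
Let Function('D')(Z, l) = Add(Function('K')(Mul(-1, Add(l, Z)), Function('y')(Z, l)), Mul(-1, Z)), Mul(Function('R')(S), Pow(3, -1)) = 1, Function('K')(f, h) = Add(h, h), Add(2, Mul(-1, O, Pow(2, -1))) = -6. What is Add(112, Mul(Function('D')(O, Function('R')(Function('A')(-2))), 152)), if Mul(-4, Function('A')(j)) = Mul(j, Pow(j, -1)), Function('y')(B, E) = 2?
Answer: -1712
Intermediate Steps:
Function('A')(j) = Rational(-1, 4) (Function('A')(j) = Mul(Rational(-1, 4), Mul(j, Pow(j, -1))) = Mul(Rational(-1, 4), 1) = Rational(-1, 4))
O = 16 (O = Add(4, Mul(-2, -6)) = Add(4, 12) = 16)
Function('K')(f, h) = Mul(2, h)
Function('R')(S) = 3 (Function('R')(S) = Mul(3, 1) = 3)
Function('D')(Z, l) = Add(4, Mul(-1, Z)) (Function('D')(Z, l) = Add(Mul(2, 2), Mul(-1, Z)) = Add(4, Mul(-1, Z)))
Add(112, Mul(Function('D')(O, Function('R')(Function('A')(-2))), 152)) = Add(112, Mul(Add(4, Mul(-1, 16)), 152)) = Add(112, Mul(Add(4, -16), 152)) = Add(112, Mul(-12, 152)) = Add(112, -1824) = -1712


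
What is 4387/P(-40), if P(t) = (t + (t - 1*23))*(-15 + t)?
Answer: 4387/5665 ≈ 0.77440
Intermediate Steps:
P(t) = (-23 + 2*t)*(-15 + t) (P(t) = (t + (t - 23))*(-15 + t) = (t + (-23 + t))*(-15 + t) = (-23 + 2*t)*(-15 + t))
4387/P(-40) = 4387/(345 - 53*(-40) + 2*(-40)²) = 4387/(345 + 2120 + 2*1600) = 4387/(345 + 2120 + 3200) = 4387/5665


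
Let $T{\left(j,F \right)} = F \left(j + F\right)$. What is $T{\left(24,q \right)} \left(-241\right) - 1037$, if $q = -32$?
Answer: $-62733$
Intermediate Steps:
$T{\left(j,F \right)} = F \left(F + j\right)$
$T{\left(24,q \right)} \left(-241\right) - 1037 = - 32 \left(-32 + 24\right) \left(-241\right) - 1037 = \left(-32\right) \left(-8\right) \left(-241\right) - 1037 = 256 \left(-241\right) - 1037 = -61696 - 1037 = -62733$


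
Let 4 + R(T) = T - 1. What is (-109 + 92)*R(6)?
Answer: -17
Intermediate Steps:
R(T) = -5 + T (R(T) = -4 + (T - 1) = -4 + (-1 + T) = -5 + T)
(-109 + 92)*R(6) = (-109 + 92)*(-5 + 6) = -17*1 = -17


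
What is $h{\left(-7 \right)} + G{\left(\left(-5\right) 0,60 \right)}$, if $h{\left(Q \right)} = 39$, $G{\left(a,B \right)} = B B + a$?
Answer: $3639$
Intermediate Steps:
$G{\left(a,B \right)} = a + B^{2}$ ($G{\left(a,B \right)} = B^{2} + a = a + B^{2}$)
$h{\left(-7 \right)} + G{\left(\left(-5\right) 0,60 \right)} = 39 + \left(\left(-5\right) 0 + 60^{2}\right) = 39 + \left(0 + 3600\right) = 39 + 3600 = 3639$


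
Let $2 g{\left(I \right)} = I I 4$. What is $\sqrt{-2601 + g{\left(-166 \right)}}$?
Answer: $\sqrt{52511} \approx 229.15$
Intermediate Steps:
$g{\left(I \right)} = 2 I^{2}$ ($g{\left(I \right)} = \frac{I I 4}{2} = \frac{I^{2} \cdot 4}{2} = \frac{4 I^{2}}{2} = 2 I^{2}$)
$\sqrt{-2601 + g{\left(-166 \right)}} = \sqrt{-2601 + 2 \left(-166\right)^{2}} = \sqrt{-2601 + 2 \cdot 27556} = \sqrt{-2601 + 55112} = \sqrt{52511}$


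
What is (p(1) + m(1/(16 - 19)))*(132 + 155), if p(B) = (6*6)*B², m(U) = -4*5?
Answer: 4592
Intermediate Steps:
m(U) = -20
p(B) = 36*B²
(p(1) + m(1/(16 - 19)))*(132 + 155) = (36*1² - 20)*(132 + 155) = (36*1 - 20)*287 = (36 - 20)*287 = 16*287 = 4592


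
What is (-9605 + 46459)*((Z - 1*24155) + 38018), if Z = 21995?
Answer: 1321510732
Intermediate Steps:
(-9605 + 46459)*((Z - 1*24155) + 38018) = (-9605 + 46459)*((21995 - 1*24155) + 38018) = 36854*((21995 - 24155) + 38018) = 36854*(-2160 + 38018) = 36854*35858 = 1321510732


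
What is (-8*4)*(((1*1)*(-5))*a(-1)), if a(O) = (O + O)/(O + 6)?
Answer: -64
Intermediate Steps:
a(O) = 2*O/(6 + O) (a(O) = (2*O)/(6 + O) = 2*O/(6 + O))
(-8*4)*(((1*1)*(-5))*a(-1)) = (-8*4)*(((1*1)*(-5))*(2*(-1)/(6 - 1))) = -32*1*(-5)*2*(-1)/5 = -(-160)*2*(-1)*(⅕) = -(-160)*(-2)/5 = -32*2 = -64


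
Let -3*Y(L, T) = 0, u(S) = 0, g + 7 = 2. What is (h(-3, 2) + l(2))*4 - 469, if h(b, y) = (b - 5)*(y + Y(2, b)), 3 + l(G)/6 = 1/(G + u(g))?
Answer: -593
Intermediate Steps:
g = -5 (g = -7 + 2 = -5)
Y(L, T) = 0 (Y(L, T) = -⅓*0 = 0)
l(G) = -18 + 6/G (l(G) = -18 + 6/(G + 0) = -18 + 6/G)
h(b, y) = y*(-5 + b) (h(b, y) = (b - 5)*(y + 0) = (-5 + b)*y = y*(-5 + b))
(h(-3, 2) + l(2))*4 - 469 = (2*(-5 - 3) + (-18 + 6/2))*4 - 469 = (2*(-8) + (-18 + 6*(½)))*4 - 469 = (-16 + (-18 + 3))*4 - 469 = (-16 - 15)*4 - 469 = -31*4 - 469 = -124 - 469 = -593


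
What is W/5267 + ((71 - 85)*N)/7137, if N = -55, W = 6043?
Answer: 47184481/37590579 ≈ 1.2552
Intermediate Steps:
W/5267 + ((71 - 85)*N)/7137 = 6043/5267 + ((71 - 85)*(-55))/7137 = 6043*(1/5267) - 14*(-55)*(1/7137) = 6043/5267 + 770*(1/7137) = 6043/5267 + 770/7137 = 47184481/37590579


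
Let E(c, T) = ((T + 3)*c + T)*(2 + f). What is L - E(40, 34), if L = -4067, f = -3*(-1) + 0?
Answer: -11637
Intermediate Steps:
f = 3 (f = 3 + 0 = 3)
E(c, T) = 5*T + 5*c*(3 + T) (E(c, T) = ((T + 3)*c + T)*(2 + 3) = ((3 + T)*c + T)*5 = (c*(3 + T) + T)*5 = (T + c*(3 + T))*5 = 5*T + 5*c*(3 + T))
L - E(40, 34) = -4067 - (5*34 + 15*40 + 5*34*40) = -4067 - (170 + 600 + 6800) = -4067 - 1*7570 = -4067 - 7570 = -11637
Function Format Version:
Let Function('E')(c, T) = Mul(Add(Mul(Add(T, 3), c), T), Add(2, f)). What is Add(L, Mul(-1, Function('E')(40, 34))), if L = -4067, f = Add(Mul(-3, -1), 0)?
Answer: -11637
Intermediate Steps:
f = 3 (f = Add(3, 0) = 3)
Function('E')(c, T) = Add(Mul(5, T), Mul(5, c, Add(3, T))) (Function('E')(c, T) = Mul(Add(Mul(Add(T, 3), c), T), Add(2, 3)) = Mul(Add(Mul(Add(3, T), c), T), 5) = Mul(Add(Mul(c, Add(3, T)), T), 5) = Mul(Add(T, Mul(c, Add(3, T))), 5) = Add(Mul(5, T), Mul(5, c, Add(3, T))))
Add(L, Mul(-1, Function('E')(40, 34))) = Add(-4067, Mul(-1, Add(Mul(5, 34), Mul(15, 40), Mul(5, 34, 40)))) = Add(-4067, Mul(-1, Add(170, 600, 6800))) = Add(-4067, Mul(-1, 7570)) = Add(-4067, -7570) = -11637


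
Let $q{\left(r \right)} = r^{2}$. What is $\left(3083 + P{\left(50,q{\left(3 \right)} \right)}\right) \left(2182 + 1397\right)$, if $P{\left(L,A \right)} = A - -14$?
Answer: $11116374$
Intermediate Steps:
$P{\left(L,A \right)} = 14 + A$ ($P{\left(L,A \right)} = A + 14 = 14 + A$)
$\left(3083 + P{\left(50,q{\left(3 \right)} \right)}\right) \left(2182 + 1397\right) = \left(3083 + \left(14 + 3^{2}\right)\right) \left(2182 + 1397\right) = \left(3083 + \left(14 + 9\right)\right) 3579 = \left(3083 + 23\right) 3579 = 3106 \cdot 3579 = 11116374$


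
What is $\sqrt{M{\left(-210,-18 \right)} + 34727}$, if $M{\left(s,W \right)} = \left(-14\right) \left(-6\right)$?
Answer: $\sqrt{34811} \approx 186.58$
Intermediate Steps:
$M{\left(s,W \right)} = 84$
$\sqrt{M{\left(-210,-18 \right)} + 34727} = \sqrt{84 + 34727} = \sqrt{34811}$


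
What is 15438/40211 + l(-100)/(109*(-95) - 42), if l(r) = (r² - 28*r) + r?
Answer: -350170814/418073767 ≈ -0.83758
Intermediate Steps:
l(r) = r² - 27*r
15438/40211 + l(-100)/(109*(-95) - 42) = 15438/40211 + (-100*(-27 - 100))/(109*(-95) - 42) = 15438*(1/40211) + (-100*(-127))/(-10355 - 42) = 15438/40211 + 12700/(-10397) = 15438/40211 + 12700*(-1/10397) = 15438/40211 - 12700/10397 = -350170814/418073767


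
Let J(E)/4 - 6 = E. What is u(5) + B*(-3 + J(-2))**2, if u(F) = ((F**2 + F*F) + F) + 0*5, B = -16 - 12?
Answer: -4677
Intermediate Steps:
B = -28
J(E) = 24 + 4*E
u(F) = F + 2*F**2 (u(F) = ((F**2 + F**2) + F) + 0 = (2*F**2 + F) + 0 = (F + 2*F**2) + 0 = F + 2*F**2)
u(5) + B*(-3 + J(-2))**2 = 5*(1 + 2*5) - 28*(-3 + (24 + 4*(-2)))**2 = 5*(1 + 10) - 28*(-3 + (24 - 8))**2 = 5*11 - 28*(-3 + 16)**2 = 55 - 28*13**2 = 55 - 28*169 = 55 - 4732 = -4677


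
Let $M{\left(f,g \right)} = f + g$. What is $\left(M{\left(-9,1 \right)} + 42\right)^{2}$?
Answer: $1156$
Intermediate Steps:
$\left(M{\left(-9,1 \right)} + 42\right)^{2} = \left(\left(-9 + 1\right) + 42\right)^{2} = \left(-8 + 42\right)^{2} = 34^{2} = 1156$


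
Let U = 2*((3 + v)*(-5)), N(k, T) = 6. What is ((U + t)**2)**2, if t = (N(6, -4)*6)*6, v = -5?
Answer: 3102044416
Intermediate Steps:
t = 216 (t = (6*6)*6 = 36*6 = 216)
U = 20 (U = 2*((3 - 5)*(-5)) = 2*(-2*(-5)) = 2*10 = 20)
((U + t)**2)**2 = ((20 + 216)**2)**2 = (236**2)**2 = 55696**2 = 3102044416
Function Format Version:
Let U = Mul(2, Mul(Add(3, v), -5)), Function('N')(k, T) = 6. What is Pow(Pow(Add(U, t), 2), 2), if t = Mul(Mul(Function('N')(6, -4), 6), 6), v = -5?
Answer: 3102044416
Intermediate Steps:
t = 216 (t = Mul(Mul(6, 6), 6) = Mul(36, 6) = 216)
U = 20 (U = Mul(2, Mul(Add(3, -5), -5)) = Mul(2, Mul(-2, -5)) = Mul(2, 10) = 20)
Pow(Pow(Add(U, t), 2), 2) = Pow(Pow(Add(20, 216), 2), 2) = Pow(Pow(236, 2), 2) = Pow(55696, 2) = 3102044416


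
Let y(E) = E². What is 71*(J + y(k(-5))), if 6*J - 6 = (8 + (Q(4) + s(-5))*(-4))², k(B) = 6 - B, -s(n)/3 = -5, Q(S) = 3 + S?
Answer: 253186/3 ≈ 84395.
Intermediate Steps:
s(n) = 15 (s(n) = -3*(-5) = 15)
J = 3203/3 (J = 1 + (8 + ((3 + 4) + 15)*(-4))²/6 = 1 + (8 + (7 + 15)*(-4))²/6 = 1 + (8 + 22*(-4))²/6 = 1 + (8 - 88)²/6 = 1 + (⅙)*(-80)² = 1 + (⅙)*6400 = 1 + 3200/3 = 3203/3 ≈ 1067.7)
71*(J + y(k(-5))) = 71*(3203/3 + (6 - 1*(-5))²) = 71*(3203/3 + (6 + 5)²) = 71*(3203/3 + 11²) = 71*(3203/3 + 121) = 71*(3566/3) = 253186/3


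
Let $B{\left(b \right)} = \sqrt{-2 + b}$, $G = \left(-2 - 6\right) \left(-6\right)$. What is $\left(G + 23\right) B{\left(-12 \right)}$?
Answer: $71 i \sqrt{14} \approx 265.66 i$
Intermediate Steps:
$G = 48$ ($G = \left(-8\right) \left(-6\right) = 48$)
$\left(G + 23\right) B{\left(-12 \right)} = \left(48 + 23\right) \sqrt{-2 - 12} = 71 \sqrt{-14} = 71 i \sqrt{14}$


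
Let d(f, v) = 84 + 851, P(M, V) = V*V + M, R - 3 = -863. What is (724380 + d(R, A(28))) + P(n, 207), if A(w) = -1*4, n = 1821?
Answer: 769985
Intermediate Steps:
A(w) = -4
R = -860 (R = 3 - 863 = -860)
P(M, V) = M + V**2 (P(M, V) = V**2 + M = M + V**2)
d(f, v) = 935
(724380 + d(R, A(28))) + P(n, 207) = (724380 + 935) + (1821 + 207**2) = 725315 + (1821 + 42849) = 725315 + 44670 = 769985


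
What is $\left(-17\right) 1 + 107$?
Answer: $90$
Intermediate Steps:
$\left(-17\right) 1 + 107 = -17 + 107 = 90$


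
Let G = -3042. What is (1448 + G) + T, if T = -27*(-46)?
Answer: -352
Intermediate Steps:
T = 1242
(1448 + G) + T = (1448 - 3042) + 1242 = -1594 + 1242 = -352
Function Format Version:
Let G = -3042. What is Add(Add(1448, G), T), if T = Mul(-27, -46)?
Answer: -352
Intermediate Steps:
T = 1242
Add(Add(1448, G), T) = Add(Add(1448, -3042), 1242) = Add(-1594, 1242) = -352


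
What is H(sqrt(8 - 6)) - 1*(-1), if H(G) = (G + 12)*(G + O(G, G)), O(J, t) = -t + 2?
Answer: 25 + 2*sqrt(2) ≈ 27.828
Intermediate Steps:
O(J, t) = 2 - t
H(G) = 24 + 2*G (H(G) = (G + 12)*(G + (2 - G)) = (12 + G)*2 = 24 + 2*G)
H(sqrt(8 - 6)) - 1*(-1) = (24 + 2*sqrt(8 - 6)) - 1*(-1) = (24 + 2*sqrt(2)) + 1 = 25 + 2*sqrt(2)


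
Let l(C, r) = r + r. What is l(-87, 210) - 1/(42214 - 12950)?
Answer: 12290879/29264 ≈ 420.00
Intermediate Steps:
l(C, r) = 2*r
l(-87, 210) - 1/(42214 - 12950) = 2*210 - 1/(42214 - 12950) = 420 - 1/29264 = 12290879/29264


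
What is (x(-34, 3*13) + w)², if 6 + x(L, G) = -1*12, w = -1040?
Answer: 1119364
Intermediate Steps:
x(L, G) = -18 (x(L, G) = -6 - 1*12 = -6 - 12 = -18)
(x(-34, 3*13) + w)² = (-18 - 1040)² = (-1058)² = 1119364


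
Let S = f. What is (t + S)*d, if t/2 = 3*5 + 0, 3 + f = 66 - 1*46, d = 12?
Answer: 564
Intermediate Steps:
f = 17 (f = -3 + (66 - 1*46) = -3 + (66 - 46) = -3 + 20 = 17)
S = 17
t = 30 (t = 2*(3*5 + 0) = 2*(15 + 0) = 2*15 = 30)
(t + S)*d = (30 + 17)*12 = 47*12 = 564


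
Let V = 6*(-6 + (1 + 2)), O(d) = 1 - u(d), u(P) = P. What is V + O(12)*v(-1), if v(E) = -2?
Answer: 4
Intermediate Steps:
O(d) = 1 - d
V = -18 (V = 6*(-6 + 3) = 6*(-3) = -18)
V + O(12)*v(-1) = -18 + (1 - 1*12)*(-2) = -18 + (1 - 12)*(-2) = -18 - 11*(-2) = -18 + 22 = 4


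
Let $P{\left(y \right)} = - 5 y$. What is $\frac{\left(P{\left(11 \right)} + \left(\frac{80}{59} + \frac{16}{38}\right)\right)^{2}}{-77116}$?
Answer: $- \frac{3559673569}{96907127356} \approx -0.036733$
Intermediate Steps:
$\frac{\left(P{\left(11 \right)} + \left(\frac{80}{59} + \frac{16}{38}\right)\right)^{2}}{-77116} = \frac{\left(\left(-5\right) 11 + \left(\frac{80}{59} + \frac{16}{38}\right)\right)^{2}}{-77116} = \left(-55 + \left(80 \cdot \frac{1}{59} + 16 \cdot \frac{1}{38}\right)\right)^{2} \left(- \frac{1}{77116}\right) = \left(-55 + \left(\frac{80}{59} + \frac{8}{19}\right)\right)^{2} \left(- \frac{1}{77116}\right) = \left(-55 + \frac{1992}{1121}\right)^{2} \left(- \frac{1}{77116}\right) = \left(- \frac{59663}{1121}\right)^{2} \left(- \frac{1}{77116}\right) = \frac{3559673569}{1256641} \left(- \frac{1}{77116}\right) = - \frac{3559673569}{96907127356}$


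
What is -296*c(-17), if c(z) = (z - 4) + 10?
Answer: 3256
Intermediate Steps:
c(z) = 6 + z (c(z) = (-4 + z) + 10 = 6 + z)
-296*c(-17) = -296*(6 - 17) = -296*(-11) = 3256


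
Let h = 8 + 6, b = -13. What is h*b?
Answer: -182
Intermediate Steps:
h = 14
h*b = 14*(-13) = -182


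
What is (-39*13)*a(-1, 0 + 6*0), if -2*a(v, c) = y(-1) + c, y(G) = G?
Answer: -507/2 ≈ -253.50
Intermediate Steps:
a(v, c) = ½ - c/2 (a(v, c) = -(-1 + c)/2 = ½ - c/2)
(-39*13)*a(-1, 0 + 6*0) = (-39*13)*(½ - (0 + 6*0)/2) = -507*(½ - (0 + 0)/2) = -507*(½ - ½*0) = -507*(½ + 0) = -507*½ = -507/2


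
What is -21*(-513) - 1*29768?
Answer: -18995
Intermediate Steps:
-21*(-513) - 1*29768 = 10773 - 29768 = -18995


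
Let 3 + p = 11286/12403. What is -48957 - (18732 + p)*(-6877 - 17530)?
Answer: 5669311517040/12403 ≈ 4.5709e+8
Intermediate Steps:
p = -25923/12403 (p = -3 + 11286/12403 = -25923/12403 ≈ -2.0901)
-48957 - (18732 + p)*(-6877 - 17530) = -48957 - (18732 - 25923/12403)*(-6877 - 17530) = -48957 - 232307073*(-24407)/12403 = -48957 - 1*(-5669918730711/12403) = -48957 + 5669918730711/12403 = 5669311517040/12403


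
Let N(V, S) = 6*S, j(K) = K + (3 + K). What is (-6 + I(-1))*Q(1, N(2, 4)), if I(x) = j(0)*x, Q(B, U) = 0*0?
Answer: 0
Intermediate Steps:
j(K) = 3 + 2*K
Q(B, U) = 0
I(x) = 3*x (I(x) = (3 + 2*0)*x = (3 + 0)*x = 3*x)
(-6 + I(-1))*Q(1, N(2, 4)) = (-6 + 3*(-1))*0 = (-6 - 3)*0 = -9*0 = 0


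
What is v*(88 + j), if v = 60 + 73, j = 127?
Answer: 28595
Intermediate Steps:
v = 133
v*(88 + j) = 133*(88 + 127) = 133*215 = 28595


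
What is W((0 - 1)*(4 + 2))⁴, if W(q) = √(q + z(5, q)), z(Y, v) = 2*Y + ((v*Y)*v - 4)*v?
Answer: 1106704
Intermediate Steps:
z(Y, v) = 2*Y + v*(-4 + Y*v²) (z(Y, v) = 2*Y + ((Y*v)*v - 4)*v = 2*Y + (Y*v² - 4)*v = 2*Y + (-4 + Y*v²)*v = 2*Y + v*(-4 + Y*v²))
W(q) = √(10 - 3*q + 5*q³) (W(q) = √(q + (-4*q + 2*5 + 5*q³)) = √(q + (-4*q + 10 + 5*q³)) = √(q + (10 - 4*q + 5*q³)) = √(10 - 3*q + 5*q³))
W((0 - 1)*(4 + 2))⁴ = (√(10 - 3*(0 - 1)*(4 + 2) + 5*((0 - 1)*(4 + 2))³))⁴ = (√(10 - (-3)*6 + 5*(-1*6)³))⁴ = (√(10 - 3*(-6) + 5*(-6)³))⁴ = (√(10 + 18 + 5*(-216)))⁴ = (√(10 + 18 - 1080))⁴ = (√(-1052))⁴ = (2*I*√263)⁴ = 1106704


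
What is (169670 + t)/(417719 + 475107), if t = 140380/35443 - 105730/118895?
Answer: 71500155703166/376236473289061 ≈ 0.19004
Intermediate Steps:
t = 2588618342/842799097 (t = 140380*(1/35443) - 105730*1/118895 = 140380/35443 - 21146/23779 = 2588618342/842799097 ≈ 3.0715)
(169670 + t)/(417719 + 475107) = (169670 + 2588618342/842799097)/(417719 + 475107) = (143000311406332/842799097)/892826 = (143000311406332/842799097)*(1/892826) = 71500155703166/376236473289061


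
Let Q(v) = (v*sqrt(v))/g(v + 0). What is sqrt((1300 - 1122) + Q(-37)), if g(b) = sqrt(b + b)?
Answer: sqrt(712 - 74*sqrt(2))/2 ≈ 12.322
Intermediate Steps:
g(b) = sqrt(2)*sqrt(b) (g(b) = sqrt(2*b) = sqrt(2)*sqrt(b))
Q(v) = v*sqrt(2)/2 (Q(v) = (v*sqrt(v))/((sqrt(2)*sqrt(v + 0))) = v**(3/2)/((sqrt(2)*sqrt(v))) = v**(3/2)*(sqrt(2)/(2*sqrt(v))) = v*sqrt(2)/2)
sqrt((1300 - 1122) + Q(-37)) = sqrt((1300 - 1122) + (1/2)*(-37)*sqrt(2)) = sqrt(178 - 37*sqrt(2)/2)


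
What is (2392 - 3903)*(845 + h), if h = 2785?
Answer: -5484930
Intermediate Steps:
(2392 - 3903)*(845 + h) = (2392 - 3903)*(845 + 2785) = -1511*3630 = -5484930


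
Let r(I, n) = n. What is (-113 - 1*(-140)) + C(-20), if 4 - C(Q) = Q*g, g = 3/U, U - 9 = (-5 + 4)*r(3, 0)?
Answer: 113/3 ≈ 37.667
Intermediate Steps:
U = 9 (U = 9 + (-5 + 4)*0 = 9 - 1*0 = 9 + 0 = 9)
g = ⅓ (g = 3/9 = 3*(⅑) = ⅓ ≈ 0.33333)
C(Q) = 4 - Q/3
(-113 - 1*(-140)) + C(-20) = (-113 - 1*(-140)) + (4 - ⅓*(-20)) = (-113 + 140) + (4 + 20/3) = 27 + 32/3 = 113/3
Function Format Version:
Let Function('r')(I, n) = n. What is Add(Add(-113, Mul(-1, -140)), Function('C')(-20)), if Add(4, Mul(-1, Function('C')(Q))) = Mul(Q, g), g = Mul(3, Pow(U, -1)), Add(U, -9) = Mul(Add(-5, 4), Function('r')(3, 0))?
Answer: Rational(113, 3) ≈ 37.667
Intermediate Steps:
U = 9 (U = Add(9, Mul(Add(-5, 4), 0)) = Add(9, Mul(-1, 0)) = Add(9, 0) = 9)
g = Rational(1, 3) (g = Mul(3, Pow(9, -1)) = Mul(3, Rational(1, 9)) = Rational(1, 3) ≈ 0.33333)
Function('C')(Q) = Add(4, Mul(Rational(-1, 3), Q)) (Function('C')(Q) = Add(4, Mul(-1, Mul(Q, Rational(1, 3)))) = Add(4, Mul(-1, Mul(Rational(1, 3), Q))) = Add(4, Mul(Rational(-1, 3), Q)))
Add(Add(-113, Mul(-1, -140)), Function('C')(-20)) = Add(Add(-113, Mul(-1, -140)), Add(4, Mul(Rational(-1, 3), -20))) = Add(Add(-113, 140), Add(4, Rational(20, 3))) = Add(27, Rational(32, 3)) = Rational(113, 3)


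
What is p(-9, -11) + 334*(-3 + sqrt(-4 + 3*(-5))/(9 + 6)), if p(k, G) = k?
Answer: -1011 + 334*I*sqrt(19)/15 ≈ -1011.0 + 97.058*I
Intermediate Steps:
p(-9, -11) + 334*(-3 + sqrt(-4 + 3*(-5))/(9 + 6)) = -9 + 334*(-3 + sqrt(-4 + 3*(-5))/(9 + 6)) = -9 + 334*(-3 + sqrt(-4 - 15)/15) = -9 + 334*(-3 + sqrt(-19)/15) = -9 + 334*(-3 + (I*sqrt(19))/15) = -9 + 334*(-3 + I*sqrt(19)/15) = -9 + (-1002 + 334*I*sqrt(19)/15) = -1011 + 334*I*sqrt(19)/15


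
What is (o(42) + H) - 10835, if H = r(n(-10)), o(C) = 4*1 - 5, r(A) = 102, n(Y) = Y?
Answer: -10734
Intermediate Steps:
o(C) = -1 (o(C) = 4 - 5 = -1)
H = 102
(o(42) + H) - 10835 = (-1 + 102) - 10835 = 101 - 10835 = -10734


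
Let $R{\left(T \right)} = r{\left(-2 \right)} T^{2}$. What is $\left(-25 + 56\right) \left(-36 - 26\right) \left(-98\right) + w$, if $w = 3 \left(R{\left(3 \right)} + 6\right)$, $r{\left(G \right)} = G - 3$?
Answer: $188239$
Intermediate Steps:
$r{\left(G \right)} = -3 + G$
$R{\left(T \right)} = - 5 T^{2}$ ($R{\left(T \right)} = \left(-3 - 2\right) T^{2} = - 5 T^{2}$)
$w = -117$ ($w = 3 \left(- 5 \cdot 3^{2} + 6\right) = 3 \left(\left(-5\right) 9 + 6\right) = 3 \left(-45 + 6\right) = 3 \left(-39\right) = -117$)
$\left(-25 + 56\right) \left(-36 - 26\right) \left(-98\right) + w = \left(-25 + 56\right) \left(-36 - 26\right) \left(-98\right) - 117 = 31 \left(-62\right) \left(-98\right) - 117 = \left(-1922\right) \left(-98\right) - 117 = 188356 - 117 = 188239$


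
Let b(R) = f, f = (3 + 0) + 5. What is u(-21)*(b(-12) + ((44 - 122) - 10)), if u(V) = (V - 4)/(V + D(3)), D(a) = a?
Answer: -1000/9 ≈ -111.11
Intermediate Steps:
f = 8 (f = 3 + 5 = 8)
b(R) = 8
u(V) = (-4 + V)/(3 + V) (u(V) = (V - 4)/(V + 3) = (-4 + V)/(3 + V))
u(-21)*(b(-12) + ((44 - 122) - 10)) = ((-4 - 21)/(3 - 21))*(8 + ((44 - 122) - 10)) = (-25/(-18))*(8 + (-78 - 10)) = (-1/18*(-25))*(8 - 88) = (25/18)*(-80) = -1000/9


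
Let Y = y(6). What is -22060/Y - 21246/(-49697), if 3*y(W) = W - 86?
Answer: 164532357/198788 ≈ 827.68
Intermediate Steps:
y(W) = -86/3 + W/3 (y(W) = (W - 86)/3 = (-86 + W)/3 = -86/3 + W/3)
Y = -80/3 (Y = -86/3 + (⅓)*6 = -86/3 + 2 = -80/3 ≈ -26.667)
-22060/Y - 21246/(-49697) = -22060/(-80/3) - 21246/(-49697) = -22060*(-3/80) - 21246*(-1/49697) = 3309/4 + 21246/49697 = 164532357/198788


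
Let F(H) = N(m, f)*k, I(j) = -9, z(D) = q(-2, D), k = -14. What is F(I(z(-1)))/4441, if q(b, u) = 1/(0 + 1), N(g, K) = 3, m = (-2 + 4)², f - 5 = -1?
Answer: -42/4441 ≈ -0.0094573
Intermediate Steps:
f = 4 (f = 5 - 1 = 4)
m = 4 (m = 2² = 4)
q(b, u) = 1 (q(b, u) = 1/1 = 1)
z(D) = 1
F(H) = -42 (F(H) = 3*(-14) = -42)
F(I(z(-1)))/4441 = -42/4441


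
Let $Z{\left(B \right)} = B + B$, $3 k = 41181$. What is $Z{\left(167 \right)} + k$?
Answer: $14061$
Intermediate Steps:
$k = 13727$ ($k = \frac{1}{3} \cdot 41181 = 13727$)
$Z{\left(B \right)} = 2 B$
$Z{\left(167 \right)} + k = 2 \cdot 167 + 13727 = 334 + 13727 = 14061$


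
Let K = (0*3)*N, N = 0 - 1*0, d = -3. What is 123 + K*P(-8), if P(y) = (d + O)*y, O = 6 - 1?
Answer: 123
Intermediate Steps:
N = 0 (N = 0 + 0 = 0)
O = 5
K = 0 (K = (0*3)*0 = 0*0 = 0)
P(y) = 2*y (P(y) = (-3 + 5)*y = 2*y)
123 + K*P(-8) = 123 + 0*(2*(-8)) = 123 + 0*(-16) = 123 + 0 = 123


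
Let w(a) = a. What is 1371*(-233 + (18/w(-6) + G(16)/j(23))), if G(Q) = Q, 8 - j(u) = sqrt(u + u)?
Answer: -941420/3 + 3656*sqrt(46)/3 ≈ -3.0554e+5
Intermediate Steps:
j(u) = 8 - sqrt(2)*sqrt(u) (j(u) = 8 - sqrt(u + u) = 8 - sqrt(2*u) = 8 - sqrt(2)*sqrt(u))
1371*(-233 + (18/w(-6) + G(16)/j(23))) = 1371*(-233 + (18/(-6) + 16/(8 - sqrt(2)*sqrt(23)))) = 1371*(-233 + (18*(-1/6) + 16/(8 - sqrt(46)))) = 1371*(-233 + (-3 + 16/(8 - sqrt(46)))) = 1371*(-236 + 16/(8 - sqrt(46))) = -323556 + 21936/(8 - sqrt(46))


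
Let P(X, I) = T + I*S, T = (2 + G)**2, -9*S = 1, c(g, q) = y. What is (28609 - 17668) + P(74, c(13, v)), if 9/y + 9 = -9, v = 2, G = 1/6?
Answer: 43783/4 ≈ 10946.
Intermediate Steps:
G = 1/6 ≈ 0.16667
y = -1/2 (y = 9/(-9 - 9) = 9/(-18) = 9*(-1/18) = -1/2 ≈ -0.50000)
c(g, q) = -1/2
S = -1/9 (S = -1/9*1 = -1/9 ≈ -0.11111)
T = 169/36 (T = (2 + 1/6)**2 = (13/6)**2 = 169/36 ≈ 4.6944)
P(X, I) = 169/36 - I/9 (P(X, I) = 169/36 + I*(-1/9) = 169/36 - I/9)
(28609 - 17668) + P(74, c(13, v)) = (28609 - 17668) + (169/36 - 1/9*(-1/2)) = 10941 + (169/36 + 1/18) = 10941 + 19/4 = 43783/4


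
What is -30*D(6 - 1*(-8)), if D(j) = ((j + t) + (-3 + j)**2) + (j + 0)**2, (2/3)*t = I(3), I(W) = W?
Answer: -10065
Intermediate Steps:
t = 9/2 (t = (3/2)*3 = 9/2 ≈ 4.5000)
D(j) = 9/2 + j + j**2 + (-3 + j)**2 (D(j) = ((j + 9/2) + (-3 + j)**2) + (j + 0)**2 = ((9/2 + j) + (-3 + j)**2) + j**2 = (9/2 + j + (-3 + j)**2) + j**2 = 9/2 + j + j**2 + (-3 + j)**2)
-30*D(6 - 1*(-8)) = -30*(27/2 - 5*(6 - 1*(-8)) + 2*(6 - 1*(-8))**2) = -30*(27/2 - 5*(6 + 8) + 2*(6 + 8)**2) = -30*(27/2 - 5*14 + 2*14**2) = -30*(27/2 - 70 + 2*196) = -30*(27/2 - 70 + 392) = -30*671/2 = -10065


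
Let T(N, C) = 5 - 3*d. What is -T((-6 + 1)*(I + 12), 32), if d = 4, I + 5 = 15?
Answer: 7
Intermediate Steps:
I = 10 (I = -5 + 15 = 10)
T(N, C) = -7 (T(N, C) = 5 - 3*4 = 5 - 12 = -7)
-T((-6 + 1)*(I + 12), 32) = -1*(-7) = 7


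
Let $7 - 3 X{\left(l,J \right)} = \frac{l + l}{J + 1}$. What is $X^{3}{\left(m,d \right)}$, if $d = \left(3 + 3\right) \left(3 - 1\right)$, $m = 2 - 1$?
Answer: $\frac{704969}{59319} \approx 11.884$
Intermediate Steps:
$m = 1$
$d = 12$ ($d = 6 \cdot 2 = 12$)
$X{\left(l,J \right)} = \frac{7}{3} - \frac{2 l}{3 \left(1 + J\right)}$ ($X{\left(l,J \right)} = \frac{7}{3} - \frac{\left(l + l\right) \frac{1}{J + 1}}{3} = \frac{7}{3} - \frac{2 l \frac{1}{1 + J}}{3} = \frac{7}{3} - \frac{2 l}{3 \left(1 + J\right)}$)
$X^{3}{\left(m,d \right)} = \left(\frac{7 - 2 + 7 \cdot 12}{3 \left(1 + 12\right)}\right)^{3} = \left(\frac{7 - 2 + 84}{3 \cdot 13}\right)^{3} = \left(\frac{1}{3} \cdot \frac{1}{13} \cdot 89\right)^{3} = \left(\frac{89}{39}\right)^{3} = \frac{704969}{59319}$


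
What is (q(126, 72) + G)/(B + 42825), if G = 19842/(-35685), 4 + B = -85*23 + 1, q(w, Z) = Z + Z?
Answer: 1706266/486112965 ≈ 0.0035100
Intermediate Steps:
q(w, Z) = 2*Z
B = -1958 (B = -4 + (-85*23 + 1) = -4 + (-1955 + 1) = -4 - 1954 = -1958)
G = -6614/11895 (G = 19842*(-1/35685) = -6614/11895 ≈ -0.55603)
(q(126, 72) + G)/(B + 42825) = (2*72 - 6614/11895)/(-1958 + 42825) = (144 - 6614/11895)/40867 = (1706266/11895)*(1/40867) = 1706266/486112965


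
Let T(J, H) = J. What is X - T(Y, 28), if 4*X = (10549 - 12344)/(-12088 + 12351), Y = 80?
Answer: -85955/1052 ≈ -81.706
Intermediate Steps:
X = -1795/1052 (X = ((10549 - 12344)/(-12088 + 12351))/4 = (-1795/263)/4 = (-1795*1/263)/4 = (¼)*(-1795/263) = -1795/1052 ≈ -1.7063)
X - T(Y, 28) = -1795/1052 - 1*80 = -1795/1052 - 80 = -85955/1052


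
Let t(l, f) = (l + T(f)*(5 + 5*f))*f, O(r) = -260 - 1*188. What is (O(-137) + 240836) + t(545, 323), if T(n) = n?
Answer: 169429403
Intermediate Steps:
O(r) = -448 (O(r) = -260 - 188 = -448)
t(l, f) = f*(l + f*(5 + 5*f)) (t(l, f) = (l + f*(5 + 5*f))*f = f*(l + f*(5 + 5*f)))
(O(-137) + 240836) + t(545, 323) = (-448 + 240836) + 323*(545 + 5*323 + 5*323²) = 240388 + 323*(545 + 1615 + 5*104329) = 240388 + 323*(545 + 1615 + 521645) = 240388 + 323*523805 = 240388 + 169189015 = 169429403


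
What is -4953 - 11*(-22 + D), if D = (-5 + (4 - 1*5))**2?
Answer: -5107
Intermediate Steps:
D = 36 (D = (-5 + (4 - 5))**2 = (-5 - 1)**2 = (-6)**2 = 36)
-4953 - 11*(-22 + D) = -4953 - 11*(-22 + 36) = -4953 - 11*14 = -4953 - 154 = -5107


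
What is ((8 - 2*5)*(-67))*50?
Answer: 6700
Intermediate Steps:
((8 - 2*5)*(-67))*50 = ((8 - 10)*(-67))*50 = -2*(-67)*50 = 134*50 = 6700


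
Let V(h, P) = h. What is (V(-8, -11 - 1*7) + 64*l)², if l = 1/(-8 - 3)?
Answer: 23104/121 ≈ 190.94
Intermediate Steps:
l = -1/11 (l = 1/(-11) = -1/11 ≈ -0.090909)
(V(-8, -11 - 1*7) + 64*l)² = (-8 + 64*(-1/11))² = (-8 - 64/11)² = (-152/11)² = 23104/121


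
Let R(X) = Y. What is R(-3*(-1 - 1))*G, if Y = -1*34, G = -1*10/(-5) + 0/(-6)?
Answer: -68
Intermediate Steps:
G = 2 (G = -10*(-⅕) + 0*(-⅙) = 2 + 0 = 2)
Y = -34
R(X) = -34
R(-3*(-1 - 1))*G = -34*2 = -68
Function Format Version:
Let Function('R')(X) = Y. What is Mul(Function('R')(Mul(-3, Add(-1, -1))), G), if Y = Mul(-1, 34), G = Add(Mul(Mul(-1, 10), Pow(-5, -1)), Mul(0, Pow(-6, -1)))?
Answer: -68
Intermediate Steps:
G = 2 (G = Add(Mul(-10, Rational(-1, 5)), Mul(0, Rational(-1, 6))) = Add(2, 0) = 2)
Y = -34
Function('R')(X) = -34
Mul(Function('R')(Mul(-3, Add(-1, -1))), G) = Mul(-34, 2) = -68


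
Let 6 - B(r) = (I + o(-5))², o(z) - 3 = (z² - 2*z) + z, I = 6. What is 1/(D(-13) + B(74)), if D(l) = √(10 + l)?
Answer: -505/765076 - I*√3/2295228 ≈ -0.00066007 - 7.5463e-7*I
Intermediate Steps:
o(z) = 3 + z² - z (o(z) = 3 + ((z² - 2*z) + z) = 3 + (z² - z) = 3 + z² - z)
B(r) = -1515 (B(r) = 6 - (6 + (3 + (-5)² - 1*(-5)))² = 6 - (6 + (3 + 25 + 5))² = 6 - (6 + 33)² = 6 - 1*39² = 6 - 1*1521 = 6 - 1521 = -1515)
1/(D(-13) + B(74)) = 1/(√(10 - 13) - 1515) = 1/(√(-3) - 1515) = 1/(I*√3 - 1515) = 1/(-1515 + I*√3)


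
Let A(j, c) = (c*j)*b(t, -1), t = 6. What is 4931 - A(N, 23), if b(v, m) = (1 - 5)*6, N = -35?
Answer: -14389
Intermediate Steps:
b(v, m) = -24 (b(v, m) = -4*6 = -24)
A(j, c) = -24*c*j (A(j, c) = (c*j)*(-24) = -24*c*j)
4931 - A(N, 23) = 4931 - (-24)*23*(-35) = 4931 - 1*19320 = 4931 - 19320 = -14389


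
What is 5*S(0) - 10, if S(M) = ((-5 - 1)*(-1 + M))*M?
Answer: -10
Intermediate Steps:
S(M) = M*(6 - 6*M) (S(M) = (-6*(-1 + M))*M = (6 - 6*M)*M = M*(6 - 6*M))
5*S(0) - 10 = 5*(6*0*(1 - 1*0)) - 10 = 5*(6*0*(1 + 0)) - 10 = 5*(6*0*1) - 10 = 5*0 - 10 = 0 - 10 = -10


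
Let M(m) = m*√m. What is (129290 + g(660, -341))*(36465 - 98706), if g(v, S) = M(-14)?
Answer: -8047138890 + 871374*I*√14 ≈ -8.0471e+9 + 3.2604e+6*I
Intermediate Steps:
M(m) = m^(3/2)
g(v, S) = -14*I*√14 (g(v, S) = (-14)^(3/2) = -14*I*√14)
(129290 + g(660, -341))*(36465 - 98706) = (129290 - 14*I*√14)*(36465 - 98706) = (129290 - 14*I*√14)*(-62241) = -8047138890 + 871374*I*√14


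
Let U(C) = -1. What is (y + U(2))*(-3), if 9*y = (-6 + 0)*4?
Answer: 11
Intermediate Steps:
y = -8/3 (y = ((-6 + 0)*4)/9 = (-6*4)/9 = (⅑)*(-24) = -8/3 ≈ -2.6667)
(y + U(2))*(-3) = (-8/3 - 1)*(-3) = -11/3*(-3) = 11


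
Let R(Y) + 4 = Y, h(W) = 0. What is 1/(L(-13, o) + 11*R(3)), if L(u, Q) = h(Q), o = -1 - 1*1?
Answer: -1/11 ≈ -0.090909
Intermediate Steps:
o = -2 (o = -1 - 1 = -2)
R(Y) = -4 + Y
L(u, Q) = 0
1/(L(-13, o) + 11*R(3)) = 1/(0 + 11*(-4 + 3)) = 1/(0 + 11*(-1)) = 1/(0 - 11) = 1/(-11) = -1/11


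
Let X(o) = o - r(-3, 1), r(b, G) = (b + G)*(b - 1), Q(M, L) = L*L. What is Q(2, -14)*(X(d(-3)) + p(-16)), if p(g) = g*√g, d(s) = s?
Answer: -2156 - 12544*I ≈ -2156.0 - 12544.0*I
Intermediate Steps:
Q(M, L) = L²
p(g) = g^(3/2)
r(b, G) = (-1 + b)*(G + b) (r(b, G) = (G + b)*(-1 + b) = (-1 + b)*(G + b))
X(o) = -8 + o (X(o) = o - ((-3)² - 1*1 - 1*(-3) + 1*(-3)) = o - (9 - 1 + 3 - 3) = o - 1*8 = o - 8 = -8 + o)
Q(2, -14)*(X(d(-3)) + p(-16)) = (-14)²*((-8 - 3) + (-16)^(3/2)) = 196*(-11 - 64*I) = -2156 - 12544*I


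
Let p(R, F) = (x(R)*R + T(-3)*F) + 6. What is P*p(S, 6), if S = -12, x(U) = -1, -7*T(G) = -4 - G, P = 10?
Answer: 1320/7 ≈ 188.57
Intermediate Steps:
T(G) = 4/7 + G/7 (T(G) = -(-4 - G)/7 = 4/7 + G/7)
p(R, F) = 6 - R + F/7 (p(R, F) = (-R + (4/7 + (1/7)*(-3))*F) + 6 = (-R + (4/7 - 3/7)*F) + 6 = (-R + F/7) + 6 = 6 - R + F/7)
P*p(S, 6) = 10*(6 - 1*(-12) + (1/7)*6) = 10*(6 + 12 + 6/7) = 10*(132/7) = 1320/7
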